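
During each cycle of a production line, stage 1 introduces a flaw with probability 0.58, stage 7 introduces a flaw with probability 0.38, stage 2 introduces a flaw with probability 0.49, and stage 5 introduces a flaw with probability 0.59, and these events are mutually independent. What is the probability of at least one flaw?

0.94555036

P(none) = (1 − 0.58) × (1 − 0.38) × (1 − 0.49) × (1 − 0.59) = 0.42 × 0.62 × 0.51 × 0.41 = 0.05444964
P(at least one) = 1 − 0.05444964 = 0.94555036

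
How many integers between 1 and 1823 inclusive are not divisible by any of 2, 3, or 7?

floor(1823/2) + floor(1823/3) + floor(1823/7) − floor(1823/6) − floor(1823/14) − floor(1823/21) + floor(1823/42) = 911 + 607 + 260 − 303 − 130 − 86 + 43 = 1302
1823 − 1302 = 521

521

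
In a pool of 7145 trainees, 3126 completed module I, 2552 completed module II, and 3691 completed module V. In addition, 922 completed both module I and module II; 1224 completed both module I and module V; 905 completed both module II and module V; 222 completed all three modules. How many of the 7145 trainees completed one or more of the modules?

6540

Apply inclusion-exclusion:
|union| = 3126 + 2552 + 3691 − 922 − 1224 − 905 + 222 = 6540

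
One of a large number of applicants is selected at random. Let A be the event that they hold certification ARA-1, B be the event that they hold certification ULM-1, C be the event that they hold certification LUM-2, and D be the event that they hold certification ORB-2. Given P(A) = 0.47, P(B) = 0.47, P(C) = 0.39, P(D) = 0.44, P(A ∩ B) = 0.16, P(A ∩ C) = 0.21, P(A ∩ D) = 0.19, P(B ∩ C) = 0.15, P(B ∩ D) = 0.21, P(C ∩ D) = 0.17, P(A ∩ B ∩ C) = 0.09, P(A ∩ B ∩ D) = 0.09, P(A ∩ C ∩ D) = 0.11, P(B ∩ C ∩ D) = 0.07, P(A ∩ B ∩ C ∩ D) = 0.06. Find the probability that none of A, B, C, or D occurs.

0.02

P(A ∪ B ∪ C ∪ D) = 0.47 + 0.47 + 0.39 + 0.44 − 0.16 − 0.21 − 0.19 − 0.15 − 0.21 − 0.17 + 0.09 + 0.09 + 0.11 + 0.07 − 0.06 = 0.98
P(none) = 1 − 0.98 = 0.02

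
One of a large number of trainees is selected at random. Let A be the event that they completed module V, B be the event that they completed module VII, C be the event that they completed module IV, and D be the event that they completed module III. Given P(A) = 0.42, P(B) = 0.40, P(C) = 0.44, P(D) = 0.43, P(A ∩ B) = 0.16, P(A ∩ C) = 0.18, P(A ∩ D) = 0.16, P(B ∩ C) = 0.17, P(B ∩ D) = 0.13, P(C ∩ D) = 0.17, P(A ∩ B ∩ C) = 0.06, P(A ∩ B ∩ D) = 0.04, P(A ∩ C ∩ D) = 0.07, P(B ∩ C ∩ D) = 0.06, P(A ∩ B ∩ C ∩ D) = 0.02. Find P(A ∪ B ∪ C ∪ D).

0.93

By inclusion–exclusion:
P(A ∪ B ∪ C ∪ D) = 0.42 + 0.40 + 0.44 + 0.43 − 0.16 − 0.18 − 0.16 − 0.17 − 0.13 − 0.17 + 0.06 + 0.04 + 0.07 + 0.06 − 0.02 = 0.93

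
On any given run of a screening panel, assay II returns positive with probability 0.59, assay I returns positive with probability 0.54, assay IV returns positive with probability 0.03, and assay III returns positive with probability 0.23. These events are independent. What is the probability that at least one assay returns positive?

0.85913466

P(none) = (1 − 0.59) × (1 − 0.54) × (1 − 0.03) × (1 − 0.23) = 0.41 × 0.46 × 0.97 × 0.77 = 0.14086534
P(at least one) = 1 − 0.14086534 = 0.85913466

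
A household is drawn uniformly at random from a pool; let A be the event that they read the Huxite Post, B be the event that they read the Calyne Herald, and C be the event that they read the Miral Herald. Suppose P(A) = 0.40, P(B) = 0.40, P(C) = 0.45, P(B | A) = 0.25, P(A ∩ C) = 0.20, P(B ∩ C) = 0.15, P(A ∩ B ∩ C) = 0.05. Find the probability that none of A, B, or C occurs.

P(A ∩ B) = P(A)·P(B|A) = 0.40 × 0.25 = 0.10
By inclusion–exclusion:
P(A ∪ B ∪ C) = 0.40 + 0.40 + 0.45 − 0.10 − 0.20 − 0.15 + 0.05 = 0.85
P(none) = 1 − 0.85 = 0.15

0.15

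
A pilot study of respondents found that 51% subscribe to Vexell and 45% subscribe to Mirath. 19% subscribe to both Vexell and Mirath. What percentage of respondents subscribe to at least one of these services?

77%

Apply inclusion-exclusion:
P(union) = 51 + 45 − 19 = 77%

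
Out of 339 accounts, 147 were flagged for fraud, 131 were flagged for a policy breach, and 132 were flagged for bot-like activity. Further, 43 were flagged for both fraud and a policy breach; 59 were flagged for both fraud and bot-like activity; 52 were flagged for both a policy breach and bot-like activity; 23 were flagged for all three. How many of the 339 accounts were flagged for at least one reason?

279

N(≥1) = 147 + 131 + 132 − 43 − 59 − 52 + 23 = 279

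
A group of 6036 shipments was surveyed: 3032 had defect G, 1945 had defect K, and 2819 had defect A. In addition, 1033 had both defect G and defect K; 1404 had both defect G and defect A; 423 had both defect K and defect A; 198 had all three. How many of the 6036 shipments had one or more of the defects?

5134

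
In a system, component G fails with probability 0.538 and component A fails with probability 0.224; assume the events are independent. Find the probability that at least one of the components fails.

P(none) = (1 − 0.538) × (1 − 0.224) = 0.462 × 0.776 = 0.358512
P(at least one) = 1 − 0.358512 = 0.641488

0.641488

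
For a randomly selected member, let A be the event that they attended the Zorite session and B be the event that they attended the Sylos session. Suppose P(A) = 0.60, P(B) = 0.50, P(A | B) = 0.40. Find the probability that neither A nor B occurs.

0.10

P(A ∩ B) = P(B)·P(A|B) = 0.50 × 0.40 = 0.20
P(A ∪ B) = 0.60 + 0.50 − 0.20 = 0.90
P(none) = 1 − 0.90 = 0.10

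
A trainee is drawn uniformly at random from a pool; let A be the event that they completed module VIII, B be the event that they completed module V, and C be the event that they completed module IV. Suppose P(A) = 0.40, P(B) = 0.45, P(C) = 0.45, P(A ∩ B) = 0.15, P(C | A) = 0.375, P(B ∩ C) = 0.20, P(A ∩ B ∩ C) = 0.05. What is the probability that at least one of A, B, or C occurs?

0.85

P(A ∩ C) = P(A)·P(C|A) = 0.40 × 0.375 = 0.15
By inclusion-exclusion,
P(A ∪ B ∪ C) = 0.40 + 0.45 + 0.45 − 0.15 − 0.15 − 0.20 + 0.05 = 0.85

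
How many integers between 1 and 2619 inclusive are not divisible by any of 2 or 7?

floor(2619/2) + floor(2619/7) − floor(2619/14) = 1309 + 374 − 187 = 1496
2619 − 1496 = 1123

1123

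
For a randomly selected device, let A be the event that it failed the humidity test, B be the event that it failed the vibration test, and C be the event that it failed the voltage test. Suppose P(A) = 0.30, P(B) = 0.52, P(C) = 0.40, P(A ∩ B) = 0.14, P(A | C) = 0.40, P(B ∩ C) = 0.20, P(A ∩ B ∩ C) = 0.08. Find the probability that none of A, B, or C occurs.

0.20

P(A ∩ C) = P(C)·P(A|C) = 0.40 × 0.40 = 0.16
P(A ∪ B ∪ C) = 0.30 + 0.52 + 0.40 − 0.14 − 0.16 − 0.20 + 0.08 = 0.80
P(none) = 1 − 0.80 = 0.20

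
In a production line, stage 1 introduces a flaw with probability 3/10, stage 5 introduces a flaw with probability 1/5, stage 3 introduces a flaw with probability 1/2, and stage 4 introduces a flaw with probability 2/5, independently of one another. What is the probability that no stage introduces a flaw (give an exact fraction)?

21/125

P(none) = (1 − 3/10) × (1 − 1/5) × (1 − 1/2) × (1 − 2/5) = 7/10 × 4/5 × 1/2 × 3/5 = 21/125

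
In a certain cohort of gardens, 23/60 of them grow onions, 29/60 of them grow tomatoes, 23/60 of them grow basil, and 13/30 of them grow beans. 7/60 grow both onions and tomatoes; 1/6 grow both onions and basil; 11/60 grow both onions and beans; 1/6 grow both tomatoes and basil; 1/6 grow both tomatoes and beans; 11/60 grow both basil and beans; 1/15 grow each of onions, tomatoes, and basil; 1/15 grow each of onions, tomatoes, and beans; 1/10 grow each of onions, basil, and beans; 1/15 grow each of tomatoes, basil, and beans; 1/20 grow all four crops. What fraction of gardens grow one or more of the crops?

19/20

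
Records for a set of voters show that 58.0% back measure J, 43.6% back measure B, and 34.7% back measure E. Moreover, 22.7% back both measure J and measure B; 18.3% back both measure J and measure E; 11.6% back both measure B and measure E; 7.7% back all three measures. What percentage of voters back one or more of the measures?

Apply inclusion-exclusion:
P(union) = 58.0 + 43.6 + 34.7 − 22.7 − 18.3 − 11.6 + 7.7 = 91.4%

91.4%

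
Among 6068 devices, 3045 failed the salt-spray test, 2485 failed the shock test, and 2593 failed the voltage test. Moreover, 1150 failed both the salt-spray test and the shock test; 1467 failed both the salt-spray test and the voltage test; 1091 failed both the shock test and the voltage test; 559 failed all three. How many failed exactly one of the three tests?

Using the inclusion–exclusion count for exactly one event:
|exactly one| = 3045 + 2485 + 2593 − 2·1150 − 2·1467 − 2·1091 + 3·559 = 2384

2384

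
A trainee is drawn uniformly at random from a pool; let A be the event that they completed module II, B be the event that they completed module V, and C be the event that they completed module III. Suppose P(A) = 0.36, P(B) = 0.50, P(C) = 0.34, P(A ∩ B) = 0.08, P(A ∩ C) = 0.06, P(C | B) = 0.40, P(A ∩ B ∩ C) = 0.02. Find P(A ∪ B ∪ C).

P(B ∩ C) = P(B)·P(C|B) = 0.50 × 0.40 = 0.20
P(A ∪ B ∪ C) = 0.36 + 0.50 + 0.34 − 0.08 − 0.06 − 0.20 + 0.02 = 0.88

0.88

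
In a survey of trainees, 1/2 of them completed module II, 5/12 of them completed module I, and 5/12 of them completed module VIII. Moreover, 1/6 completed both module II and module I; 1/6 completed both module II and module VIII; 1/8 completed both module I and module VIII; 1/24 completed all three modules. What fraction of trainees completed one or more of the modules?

11/12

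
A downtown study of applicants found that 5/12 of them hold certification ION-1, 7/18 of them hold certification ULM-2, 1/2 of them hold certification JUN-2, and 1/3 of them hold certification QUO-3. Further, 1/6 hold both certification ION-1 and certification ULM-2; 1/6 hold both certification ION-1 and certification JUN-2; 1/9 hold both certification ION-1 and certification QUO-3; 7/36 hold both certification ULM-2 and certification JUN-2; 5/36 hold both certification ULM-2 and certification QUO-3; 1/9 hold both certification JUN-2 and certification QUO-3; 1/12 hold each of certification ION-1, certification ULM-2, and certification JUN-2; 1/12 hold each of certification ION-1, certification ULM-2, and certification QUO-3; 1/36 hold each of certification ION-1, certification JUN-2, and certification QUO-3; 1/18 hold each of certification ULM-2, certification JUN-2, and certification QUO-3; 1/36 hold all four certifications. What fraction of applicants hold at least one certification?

Using inclusion–exclusion:
P(≥1) = 5/12 + 7/18 + 1/2 + 1/3 − 1/6 − 1/6 − 1/9 − 7/36 − 5/36 − 1/9 + 1/12 + 1/12 + 1/36 + 1/18 − 1/36 = 35/36

35/36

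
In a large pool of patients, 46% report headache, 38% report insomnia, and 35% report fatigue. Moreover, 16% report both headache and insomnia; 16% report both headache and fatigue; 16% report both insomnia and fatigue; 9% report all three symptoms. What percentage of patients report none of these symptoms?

Inclusion–exclusion gives
P(at least one) = 46 + 38 + 35 − 16 − 16 − 16 + 9 = 80%
P(none) = 100% − 80% = 20%

20%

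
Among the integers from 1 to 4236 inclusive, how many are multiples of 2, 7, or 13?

2561

By inclusion–exclusion:
floor(4236/2) + floor(4236/7) + floor(4236/13) − floor(4236/14) − floor(4236/26) − floor(4236/91) + floor(4236/182) = 2118 + 605 + 325 − 302 − 162 − 46 + 23 = 2561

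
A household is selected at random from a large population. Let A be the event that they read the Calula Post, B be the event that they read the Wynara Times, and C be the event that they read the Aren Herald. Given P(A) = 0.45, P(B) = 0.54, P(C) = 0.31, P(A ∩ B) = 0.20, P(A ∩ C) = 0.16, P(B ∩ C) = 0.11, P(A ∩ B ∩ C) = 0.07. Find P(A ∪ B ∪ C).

Apply inclusion-exclusion:
P(A ∪ B ∪ C) = 0.45 + 0.54 + 0.31 − 0.20 − 0.16 − 0.11 + 0.07 = 0.90

0.90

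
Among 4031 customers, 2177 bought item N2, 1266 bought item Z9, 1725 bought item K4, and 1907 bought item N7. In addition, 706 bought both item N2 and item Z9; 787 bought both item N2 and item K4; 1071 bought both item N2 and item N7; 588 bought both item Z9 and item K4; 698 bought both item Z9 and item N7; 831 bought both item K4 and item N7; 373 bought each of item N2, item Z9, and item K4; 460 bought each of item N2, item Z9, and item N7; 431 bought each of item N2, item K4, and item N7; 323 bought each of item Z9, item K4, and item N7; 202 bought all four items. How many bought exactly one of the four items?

1666

Using the inclusion–exclusion count for exactly one event:
N(exactly one) = 2177 + 1266 + 1725 + 1907 − 2·706 − 2·787 − 2·1071 − 2·588 − 2·698 − 2·831 + 3·373 + 3·460 + 3·431 + 3·323 − 4·202 = 1666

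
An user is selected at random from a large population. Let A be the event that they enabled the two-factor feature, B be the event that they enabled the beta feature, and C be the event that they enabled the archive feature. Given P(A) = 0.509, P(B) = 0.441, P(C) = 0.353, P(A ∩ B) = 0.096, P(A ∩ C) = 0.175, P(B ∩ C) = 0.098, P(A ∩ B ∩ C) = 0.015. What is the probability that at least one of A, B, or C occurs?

By inclusion-exclusion,
P(A ∪ B ∪ C) = 0.509 + 0.441 + 0.353 − 0.096 − 0.175 − 0.098 + 0.015 = 0.949

0.949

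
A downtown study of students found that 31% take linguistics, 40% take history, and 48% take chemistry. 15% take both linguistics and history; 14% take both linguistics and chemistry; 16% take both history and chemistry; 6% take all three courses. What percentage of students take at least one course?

P(≥1) = 31 + 40 + 48 − 15 − 14 − 16 + 6 = 80%

80%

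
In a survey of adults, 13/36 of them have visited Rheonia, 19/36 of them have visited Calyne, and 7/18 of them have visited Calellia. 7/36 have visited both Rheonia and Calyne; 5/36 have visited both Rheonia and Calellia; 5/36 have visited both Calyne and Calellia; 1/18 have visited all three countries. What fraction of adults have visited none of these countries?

Inclusion–exclusion gives
P(≥1) = 13/36 + 19/36 + 7/18 − 7/36 − 5/36 − 5/36 + 1/18 = 31/36
P(none) = 1 − 31/36 = 5/36

5/36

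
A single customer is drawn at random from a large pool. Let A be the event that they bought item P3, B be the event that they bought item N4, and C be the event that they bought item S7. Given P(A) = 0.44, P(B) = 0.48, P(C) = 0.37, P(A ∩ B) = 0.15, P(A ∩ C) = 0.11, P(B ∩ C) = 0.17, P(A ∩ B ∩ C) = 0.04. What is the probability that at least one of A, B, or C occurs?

0.90

P(A ∪ B ∪ C) = 0.44 + 0.48 + 0.37 − 0.15 − 0.11 − 0.17 + 0.04 = 0.90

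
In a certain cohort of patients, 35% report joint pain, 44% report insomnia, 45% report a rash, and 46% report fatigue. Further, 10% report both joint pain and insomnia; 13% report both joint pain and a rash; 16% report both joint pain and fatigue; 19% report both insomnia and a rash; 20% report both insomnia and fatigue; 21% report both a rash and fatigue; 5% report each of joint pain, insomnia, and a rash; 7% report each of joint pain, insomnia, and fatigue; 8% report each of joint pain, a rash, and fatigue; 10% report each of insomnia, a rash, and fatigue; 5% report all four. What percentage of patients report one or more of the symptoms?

96%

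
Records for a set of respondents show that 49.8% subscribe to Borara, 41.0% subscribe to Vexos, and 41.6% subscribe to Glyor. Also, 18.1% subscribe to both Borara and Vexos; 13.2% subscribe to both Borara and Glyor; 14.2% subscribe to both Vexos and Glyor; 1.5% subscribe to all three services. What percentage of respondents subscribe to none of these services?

11.6%

Using inclusion–exclusion:
P(union) = 49.8 + 41.0 + 41.6 − 18.1 − 13.2 − 14.2 + 1.5 = 88.4%
P(none) = 100% − 88.4% = 11.6%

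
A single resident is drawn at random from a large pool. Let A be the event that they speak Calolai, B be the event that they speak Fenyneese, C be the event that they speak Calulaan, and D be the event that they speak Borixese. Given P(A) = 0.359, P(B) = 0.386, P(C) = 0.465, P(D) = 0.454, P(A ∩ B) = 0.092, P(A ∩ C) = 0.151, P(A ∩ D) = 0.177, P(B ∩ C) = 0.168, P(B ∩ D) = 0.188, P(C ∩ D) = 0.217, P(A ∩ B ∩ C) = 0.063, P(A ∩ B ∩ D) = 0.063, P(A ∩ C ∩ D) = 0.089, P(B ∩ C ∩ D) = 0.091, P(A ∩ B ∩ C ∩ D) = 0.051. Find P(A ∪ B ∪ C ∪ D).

0.926

By inclusion–exclusion:
P(A ∪ B ∪ C ∪ D) = 0.359 + 0.386 + 0.465 + 0.454 − 0.092 − 0.151 − 0.177 − 0.168 − 0.188 − 0.217 + 0.063 + 0.063 + 0.089 + 0.091 − 0.051 = 0.926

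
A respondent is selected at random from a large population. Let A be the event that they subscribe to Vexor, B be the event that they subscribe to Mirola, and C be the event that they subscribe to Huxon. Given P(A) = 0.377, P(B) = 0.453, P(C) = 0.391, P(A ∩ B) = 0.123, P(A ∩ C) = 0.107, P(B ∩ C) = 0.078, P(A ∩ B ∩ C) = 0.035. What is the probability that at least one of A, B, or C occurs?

0.948

P(A ∪ B ∪ C) = 0.377 + 0.453 + 0.391 − 0.123 − 0.107 − 0.078 + 0.035 = 0.948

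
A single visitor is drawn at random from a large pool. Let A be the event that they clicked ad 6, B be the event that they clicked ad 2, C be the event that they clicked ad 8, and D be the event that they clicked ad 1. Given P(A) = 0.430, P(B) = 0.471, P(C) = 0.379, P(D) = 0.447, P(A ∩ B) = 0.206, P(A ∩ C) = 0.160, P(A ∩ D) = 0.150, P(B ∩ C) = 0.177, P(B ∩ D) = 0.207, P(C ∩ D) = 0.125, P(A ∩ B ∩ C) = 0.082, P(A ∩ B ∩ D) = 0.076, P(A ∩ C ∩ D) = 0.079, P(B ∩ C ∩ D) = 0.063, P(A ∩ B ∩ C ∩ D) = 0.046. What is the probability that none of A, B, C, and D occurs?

0.044

P(A ∪ B ∪ C ∪ D) = 0.430 + 0.471 + 0.379 + 0.447 − 0.206 − 0.160 − 0.150 − 0.177 − 0.207 − 0.125 + 0.082 + 0.076 + 0.079 + 0.063 − 0.046 = 0.956
P(none) = 1 − 0.956 = 0.044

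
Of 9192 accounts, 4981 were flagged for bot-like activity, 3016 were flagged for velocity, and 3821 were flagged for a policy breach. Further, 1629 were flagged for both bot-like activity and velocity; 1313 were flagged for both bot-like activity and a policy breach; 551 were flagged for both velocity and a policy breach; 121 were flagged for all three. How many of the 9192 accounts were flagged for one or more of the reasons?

8446

N(≥1) = 4981 + 3016 + 3821 − 1629 − 1313 − 551 + 121 = 8446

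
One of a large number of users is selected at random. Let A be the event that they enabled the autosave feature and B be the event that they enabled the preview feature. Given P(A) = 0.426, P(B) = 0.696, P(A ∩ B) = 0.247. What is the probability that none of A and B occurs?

Inclusion–exclusion gives
P(A ∪ B) = 0.426 + 0.696 − 0.247 = 0.875
P(none) = 1 − 0.875 = 0.125

0.125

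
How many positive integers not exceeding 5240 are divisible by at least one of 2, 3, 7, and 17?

3830

2620 + 1746 + 748 + 308 − 873 − 374 − 154 − 249 − 102 − 44 + 124 + 51 + 22 + 14 − 7 = 3830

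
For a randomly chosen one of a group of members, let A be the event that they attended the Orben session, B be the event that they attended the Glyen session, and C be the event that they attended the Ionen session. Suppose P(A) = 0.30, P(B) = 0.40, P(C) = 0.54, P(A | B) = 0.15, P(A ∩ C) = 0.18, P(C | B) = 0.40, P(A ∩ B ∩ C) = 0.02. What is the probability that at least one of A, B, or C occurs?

P(A ∩ B) = P(B)·P(A|B) = 0.40 × 0.15 = 0.06
P(B ∩ C) = P(B)·P(C|B) = 0.40 × 0.40 = 0.16
By inclusion–exclusion:
P(A ∪ B ∪ C) = 0.30 + 0.40 + 0.54 − 0.06 − 0.18 − 0.16 + 0.02 = 0.86

0.86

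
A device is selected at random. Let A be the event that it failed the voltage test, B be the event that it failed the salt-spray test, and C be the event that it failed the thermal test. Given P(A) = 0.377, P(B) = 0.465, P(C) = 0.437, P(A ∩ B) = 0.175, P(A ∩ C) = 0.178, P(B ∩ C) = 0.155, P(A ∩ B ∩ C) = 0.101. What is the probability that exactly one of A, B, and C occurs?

0.566

By inclusion–exclusion (exactly-one form):
P(exactly one) = 0.377 + 0.465 + 0.437 − 2·0.175 − 2·0.178 − 2·0.155 + 3·0.101 = 0.566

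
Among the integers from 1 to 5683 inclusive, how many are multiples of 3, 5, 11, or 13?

3140

By inclusion-exclusion,
1894 + 1136 + 516 + 437 − 378 − 172 − 145 − 103 − 87 − 39 + 34 + 29 + 13 + 7 − 2 = 3140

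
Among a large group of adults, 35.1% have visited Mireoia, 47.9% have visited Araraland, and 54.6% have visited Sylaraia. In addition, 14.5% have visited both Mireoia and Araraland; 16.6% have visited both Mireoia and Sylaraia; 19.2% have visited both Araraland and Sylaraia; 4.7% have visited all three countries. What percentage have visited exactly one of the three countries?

51.1%

Using the inclusion–exclusion count for exactly one event:
P(exactly one) = 35.1 + 47.9 + 54.6 − 2·14.5 − 2·16.6 − 2·19.2 + 3·4.7 = 51.1%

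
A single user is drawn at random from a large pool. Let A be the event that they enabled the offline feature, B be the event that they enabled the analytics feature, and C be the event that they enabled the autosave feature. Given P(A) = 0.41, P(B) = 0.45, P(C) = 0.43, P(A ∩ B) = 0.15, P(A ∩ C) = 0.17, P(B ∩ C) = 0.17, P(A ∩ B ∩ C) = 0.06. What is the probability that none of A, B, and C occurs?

Inclusion–exclusion gives
P(A ∪ B ∪ C) = 0.41 + 0.45 + 0.43 − 0.15 − 0.17 − 0.17 + 0.06 = 0.86
P(none) = 1 − 0.86 = 0.14

0.14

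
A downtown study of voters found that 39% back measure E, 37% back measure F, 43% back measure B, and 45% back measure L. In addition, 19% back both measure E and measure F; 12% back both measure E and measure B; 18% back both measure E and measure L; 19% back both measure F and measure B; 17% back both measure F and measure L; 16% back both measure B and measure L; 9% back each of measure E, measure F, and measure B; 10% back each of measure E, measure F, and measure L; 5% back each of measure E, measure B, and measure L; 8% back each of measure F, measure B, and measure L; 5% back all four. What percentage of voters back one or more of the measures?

90%

P(at least one) = 39 + 37 + 43 + 45 − 19 − 12 − 18 − 19 − 17 − 16 + 9 + 10 + 5 + 8 − 5 = 90%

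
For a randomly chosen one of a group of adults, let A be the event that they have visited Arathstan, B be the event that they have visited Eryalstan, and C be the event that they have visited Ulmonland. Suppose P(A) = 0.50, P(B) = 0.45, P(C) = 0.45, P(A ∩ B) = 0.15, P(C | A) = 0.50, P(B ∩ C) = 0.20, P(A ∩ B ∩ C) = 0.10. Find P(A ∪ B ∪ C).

0.90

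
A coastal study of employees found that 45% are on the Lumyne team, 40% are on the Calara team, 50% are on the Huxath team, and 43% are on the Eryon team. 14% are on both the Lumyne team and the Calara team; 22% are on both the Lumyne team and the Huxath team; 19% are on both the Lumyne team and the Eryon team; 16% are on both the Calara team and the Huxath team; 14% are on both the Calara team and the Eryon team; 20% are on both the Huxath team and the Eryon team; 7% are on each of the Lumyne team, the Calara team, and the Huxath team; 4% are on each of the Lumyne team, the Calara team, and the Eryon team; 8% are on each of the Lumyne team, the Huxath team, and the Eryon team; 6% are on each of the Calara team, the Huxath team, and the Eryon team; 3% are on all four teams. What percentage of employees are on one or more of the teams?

95%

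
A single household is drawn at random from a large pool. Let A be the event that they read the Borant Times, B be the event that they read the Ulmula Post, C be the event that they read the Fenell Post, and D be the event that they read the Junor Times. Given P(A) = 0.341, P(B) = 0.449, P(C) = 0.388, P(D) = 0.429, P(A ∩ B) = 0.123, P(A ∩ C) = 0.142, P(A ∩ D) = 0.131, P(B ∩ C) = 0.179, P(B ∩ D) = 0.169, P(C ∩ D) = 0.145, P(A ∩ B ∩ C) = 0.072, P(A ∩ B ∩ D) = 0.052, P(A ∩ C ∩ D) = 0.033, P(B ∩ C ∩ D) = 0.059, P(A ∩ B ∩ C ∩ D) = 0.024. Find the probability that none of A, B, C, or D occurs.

Using inclusion–exclusion:
P(A ∪ B ∪ C ∪ D) = 0.341 + 0.449 + 0.388 + 0.429 − 0.123 − 0.142 − 0.131 − 0.179 − 0.169 − 0.145 + 0.072 + 0.052 + 0.033 + 0.059 − 0.024 = 0.910
P(none) = 1 − 0.910 = 0.090

0.090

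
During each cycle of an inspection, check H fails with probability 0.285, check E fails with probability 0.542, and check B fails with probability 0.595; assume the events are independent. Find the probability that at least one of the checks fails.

0.86737465

P(none) = (1 − 0.285) × (1 − 0.542) × (1 − 0.595) = 0.715 × 0.458 × 0.405 = 0.13262535
P(at least one) = 1 − 0.13262535 = 0.86737465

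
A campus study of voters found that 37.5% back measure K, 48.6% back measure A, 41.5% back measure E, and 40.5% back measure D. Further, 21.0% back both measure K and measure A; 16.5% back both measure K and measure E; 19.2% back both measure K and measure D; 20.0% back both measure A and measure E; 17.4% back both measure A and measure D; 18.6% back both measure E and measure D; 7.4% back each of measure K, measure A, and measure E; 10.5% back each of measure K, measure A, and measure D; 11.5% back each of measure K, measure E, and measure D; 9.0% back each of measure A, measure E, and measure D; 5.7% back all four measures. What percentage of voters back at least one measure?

By inclusion–exclusion:
P(≥1) = 37.5 + 48.6 + 41.5 + 40.5 − 21.0 − 16.5 − 19.2 − 20.0 − 17.4 − 18.6 + 7.4 + 10.5 + 11.5 + 9.0 − 5.7 = 88.1%

88.1%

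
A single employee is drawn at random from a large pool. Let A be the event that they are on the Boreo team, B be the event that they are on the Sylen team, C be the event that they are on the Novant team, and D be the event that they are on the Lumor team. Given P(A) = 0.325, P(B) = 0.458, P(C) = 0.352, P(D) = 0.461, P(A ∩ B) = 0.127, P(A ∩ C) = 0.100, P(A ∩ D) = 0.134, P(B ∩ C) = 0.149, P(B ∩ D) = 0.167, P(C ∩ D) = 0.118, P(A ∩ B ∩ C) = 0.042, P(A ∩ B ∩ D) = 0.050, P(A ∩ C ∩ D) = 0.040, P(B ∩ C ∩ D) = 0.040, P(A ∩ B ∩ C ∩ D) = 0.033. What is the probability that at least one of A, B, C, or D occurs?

By inclusion–exclusion:
P(A ∪ B ∪ C ∪ D) = 0.325 + 0.458 + 0.352 + 0.461 − 0.127 − 0.100 − 0.134 − 0.149 − 0.167 − 0.118 + 0.042 + 0.050 + 0.040 + 0.040 − 0.033 = 0.940

0.940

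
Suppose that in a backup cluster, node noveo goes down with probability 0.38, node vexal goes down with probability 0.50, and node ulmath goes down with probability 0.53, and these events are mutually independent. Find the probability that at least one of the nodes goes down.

0.8543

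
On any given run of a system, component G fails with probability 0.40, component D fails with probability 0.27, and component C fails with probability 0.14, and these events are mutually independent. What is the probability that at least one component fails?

0.62332

P(none) = (1 − 0.40) × (1 − 0.27) × (1 − 0.14) = 0.60 × 0.73 × 0.86 = 0.37668
P(at least one) = 1 − 0.37668 = 0.62332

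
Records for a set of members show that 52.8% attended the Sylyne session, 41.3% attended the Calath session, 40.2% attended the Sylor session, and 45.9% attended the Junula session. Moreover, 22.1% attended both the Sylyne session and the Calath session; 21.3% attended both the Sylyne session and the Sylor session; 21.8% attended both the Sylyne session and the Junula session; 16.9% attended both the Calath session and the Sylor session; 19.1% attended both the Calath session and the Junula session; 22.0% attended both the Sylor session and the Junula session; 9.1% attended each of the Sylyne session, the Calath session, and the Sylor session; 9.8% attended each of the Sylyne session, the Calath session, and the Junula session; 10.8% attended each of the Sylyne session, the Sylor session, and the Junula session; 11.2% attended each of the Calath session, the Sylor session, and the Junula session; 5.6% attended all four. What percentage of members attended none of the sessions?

7.7%

Apply inclusion-exclusion:
P(≥1) = 52.8 + 41.3 + 40.2 + 45.9 − 22.1 − 21.3 − 21.8 − 16.9 − 19.1 − 22.0 + 9.1 + 9.8 + 10.8 + 11.2 − 5.6 = 92.3%
P(none) = 100% − 92.3% = 7.7%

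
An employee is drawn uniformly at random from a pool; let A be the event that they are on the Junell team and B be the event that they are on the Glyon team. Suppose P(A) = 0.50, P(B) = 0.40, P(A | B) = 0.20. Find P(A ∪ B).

0.82

P(A ∩ B) = P(B)·P(A|B) = 0.40 × 0.20 = 0.08
P(A ∪ B) = 0.50 + 0.40 − 0.08 = 0.82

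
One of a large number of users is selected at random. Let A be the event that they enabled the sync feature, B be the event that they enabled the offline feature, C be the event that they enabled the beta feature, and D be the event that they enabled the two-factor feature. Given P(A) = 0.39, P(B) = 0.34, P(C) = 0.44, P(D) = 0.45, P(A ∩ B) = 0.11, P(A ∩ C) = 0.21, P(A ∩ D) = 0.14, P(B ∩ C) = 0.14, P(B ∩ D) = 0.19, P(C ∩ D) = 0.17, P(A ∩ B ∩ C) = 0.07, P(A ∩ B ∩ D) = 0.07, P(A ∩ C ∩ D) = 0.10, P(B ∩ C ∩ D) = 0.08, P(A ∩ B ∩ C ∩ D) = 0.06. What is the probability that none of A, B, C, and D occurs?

0.08

By inclusion–exclusion:
P(A ∪ B ∪ C ∪ D) = 0.39 + 0.34 + 0.44 + 0.45 − 0.11 − 0.21 − 0.14 − 0.14 − 0.19 − 0.17 + 0.07 + 0.07 + 0.10 + 0.08 − 0.06 = 0.92
P(none) = 1 − 0.92 = 0.08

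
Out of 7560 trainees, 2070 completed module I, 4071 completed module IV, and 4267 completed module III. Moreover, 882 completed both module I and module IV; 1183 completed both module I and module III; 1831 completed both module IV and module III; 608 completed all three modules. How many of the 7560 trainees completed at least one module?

7120

Apply inclusion-exclusion:
|union| = 2070 + 4071 + 4267 − 882 − 1183 − 1831 + 608 = 7120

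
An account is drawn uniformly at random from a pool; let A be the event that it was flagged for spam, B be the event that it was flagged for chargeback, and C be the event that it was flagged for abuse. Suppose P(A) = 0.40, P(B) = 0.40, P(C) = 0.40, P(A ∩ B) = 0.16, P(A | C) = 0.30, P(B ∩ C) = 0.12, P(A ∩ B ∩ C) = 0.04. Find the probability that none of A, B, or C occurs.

P(A ∩ C) = P(C)·P(A|C) = 0.40 × 0.30 = 0.12
Using inclusion–exclusion:
P(A ∪ B ∪ C) = 0.40 + 0.40 + 0.40 − 0.16 − 0.12 − 0.12 + 0.04 = 0.84
P(none) = 1 − 0.84 = 0.16

0.16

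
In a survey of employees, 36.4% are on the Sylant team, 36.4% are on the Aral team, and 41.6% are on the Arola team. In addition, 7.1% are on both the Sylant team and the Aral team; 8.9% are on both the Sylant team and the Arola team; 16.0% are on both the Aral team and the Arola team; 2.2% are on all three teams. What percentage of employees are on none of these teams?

P(≥1) = 36.4 + 36.4 + 41.6 − 7.1 − 8.9 − 16.0 + 2.2 = 84.6%
P(none) = 100% − 84.6% = 15.4%

15.4%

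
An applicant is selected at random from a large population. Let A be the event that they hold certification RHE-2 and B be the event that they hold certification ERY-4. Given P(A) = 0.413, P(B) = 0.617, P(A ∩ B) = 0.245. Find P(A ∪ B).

By inclusion-exclusion,
P(A ∪ B) = 0.413 + 0.617 − 0.245 = 0.785

0.785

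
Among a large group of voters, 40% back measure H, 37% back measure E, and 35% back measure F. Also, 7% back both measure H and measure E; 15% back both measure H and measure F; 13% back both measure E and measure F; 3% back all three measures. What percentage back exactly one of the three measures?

51%

Using the inclusion–exclusion count for exactly one event:
P(exactly one) = 40 + 37 + 35 − 2·7 − 2·15 − 2·13 + 3·3 = 51%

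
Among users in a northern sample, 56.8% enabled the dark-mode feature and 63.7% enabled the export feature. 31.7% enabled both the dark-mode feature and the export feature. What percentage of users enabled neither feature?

P(≥1) = 56.8 + 63.7 − 31.7 = 88.8%
P(none) = 100% − 88.8% = 11.2%

11.2%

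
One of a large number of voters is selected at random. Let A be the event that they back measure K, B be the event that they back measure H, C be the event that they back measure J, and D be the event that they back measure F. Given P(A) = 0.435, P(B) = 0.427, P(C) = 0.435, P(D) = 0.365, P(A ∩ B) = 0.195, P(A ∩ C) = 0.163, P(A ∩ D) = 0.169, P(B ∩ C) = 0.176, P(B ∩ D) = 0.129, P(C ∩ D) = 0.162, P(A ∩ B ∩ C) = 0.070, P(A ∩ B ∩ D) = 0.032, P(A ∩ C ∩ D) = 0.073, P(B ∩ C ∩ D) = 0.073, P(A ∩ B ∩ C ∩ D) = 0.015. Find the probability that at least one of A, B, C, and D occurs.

0.901

P(A ∪ B ∪ C ∪ D) = 0.435 + 0.427 + 0.435 + 0.365 − 0.195 − 0.163 − 0.169 − 0.176 − 0.129 − 0.162 + 0.070 + 0.032 + 0.073 + 0.073 − 0.015 = 0.901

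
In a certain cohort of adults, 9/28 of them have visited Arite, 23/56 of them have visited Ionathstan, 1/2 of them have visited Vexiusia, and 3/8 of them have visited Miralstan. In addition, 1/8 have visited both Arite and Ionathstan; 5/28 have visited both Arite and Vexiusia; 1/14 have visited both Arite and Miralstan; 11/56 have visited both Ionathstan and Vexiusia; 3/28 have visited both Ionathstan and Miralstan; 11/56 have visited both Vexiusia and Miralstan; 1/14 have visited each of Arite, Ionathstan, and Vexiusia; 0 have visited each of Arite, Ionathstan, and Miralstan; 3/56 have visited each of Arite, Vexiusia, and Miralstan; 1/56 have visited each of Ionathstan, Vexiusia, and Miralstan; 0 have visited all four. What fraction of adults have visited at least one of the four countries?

By inclusion–exclusion:
P(at least one) = 9/28 + 23/56 + 1/2 + 3/8 − 1/8 − 5/28 − 1/14 − 11/56 − 3/28 − 11/56 + 1/14 + 0 + 3/56 + 1/56 − 0 = 7/8

7/8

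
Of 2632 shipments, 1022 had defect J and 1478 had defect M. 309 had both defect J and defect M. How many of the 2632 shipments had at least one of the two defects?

2191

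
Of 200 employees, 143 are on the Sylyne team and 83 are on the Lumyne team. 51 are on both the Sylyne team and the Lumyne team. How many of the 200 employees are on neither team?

|at least one| = 143 + 83 − 51 = 175
None: 200 − 175 = 25

25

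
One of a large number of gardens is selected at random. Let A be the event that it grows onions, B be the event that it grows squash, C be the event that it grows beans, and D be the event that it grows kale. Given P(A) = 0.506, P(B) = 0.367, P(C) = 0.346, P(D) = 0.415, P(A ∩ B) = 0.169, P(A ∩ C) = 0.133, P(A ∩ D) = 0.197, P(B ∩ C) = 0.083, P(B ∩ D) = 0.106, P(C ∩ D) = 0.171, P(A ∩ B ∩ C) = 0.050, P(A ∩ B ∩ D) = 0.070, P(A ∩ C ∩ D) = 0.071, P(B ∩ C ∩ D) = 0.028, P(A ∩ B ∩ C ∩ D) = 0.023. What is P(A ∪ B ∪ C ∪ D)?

By inclusion–exclusion:
P(A ∪ B ∪ C ∪ D) = 0.506 + 0.367 + 0.346 + 0.415 − 0.169 − 0.133 − 0.197 − 0.083 − 0.106 − 0.171 + 0.050 + 0.070 + 0.071 + 0.028 − 0.023 = 0.971

0.971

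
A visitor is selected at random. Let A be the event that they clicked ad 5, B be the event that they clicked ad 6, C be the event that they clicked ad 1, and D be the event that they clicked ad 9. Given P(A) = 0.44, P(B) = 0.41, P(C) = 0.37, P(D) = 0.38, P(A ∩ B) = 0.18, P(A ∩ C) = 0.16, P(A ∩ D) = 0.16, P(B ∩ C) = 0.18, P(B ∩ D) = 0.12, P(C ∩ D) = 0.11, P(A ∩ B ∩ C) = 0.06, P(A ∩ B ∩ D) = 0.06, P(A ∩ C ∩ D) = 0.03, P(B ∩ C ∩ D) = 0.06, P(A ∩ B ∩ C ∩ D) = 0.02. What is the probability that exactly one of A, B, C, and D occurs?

0.33

Using the inclusion–exclusion count for exactly one event:
P(exactly one) = 0.44 + 0.41 + 0.37 + 0.38 − 2·0.18 − 2·0.16 − 2·0.16 − 2·0.18 − 2·0.12 − 2·0.11 + 3·0.06 + 3·0.06 + 3·0.03 + 3·0.06 − 4·0.02 = 0.33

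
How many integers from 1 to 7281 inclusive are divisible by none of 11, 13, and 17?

661 + 560 + 428 − 50 − 38 − 32 + 2 = 1531
7281 − 1531 = 5750

5750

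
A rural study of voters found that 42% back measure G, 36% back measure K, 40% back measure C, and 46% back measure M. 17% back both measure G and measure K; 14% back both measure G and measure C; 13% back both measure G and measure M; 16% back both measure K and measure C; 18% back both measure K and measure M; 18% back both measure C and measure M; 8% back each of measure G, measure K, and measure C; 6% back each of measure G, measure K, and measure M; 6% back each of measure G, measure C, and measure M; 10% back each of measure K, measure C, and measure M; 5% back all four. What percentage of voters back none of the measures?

Using inclusion–exclusion:
P(at least one) = 42 + 36 + 40 + 46 − 17 − 14 − 13 − 16 − 18 − 18 + 8 + 6 + 6 + 10 − 5 = 93%
P(none) = 100% − 93% = 7%

7%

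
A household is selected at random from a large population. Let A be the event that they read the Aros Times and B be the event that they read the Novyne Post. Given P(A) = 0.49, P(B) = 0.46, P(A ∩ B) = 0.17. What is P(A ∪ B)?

0.78

By inclusion-exclusion,
P(A ∪ B) = 0.49 + 0.46 − 0.17 = 0.78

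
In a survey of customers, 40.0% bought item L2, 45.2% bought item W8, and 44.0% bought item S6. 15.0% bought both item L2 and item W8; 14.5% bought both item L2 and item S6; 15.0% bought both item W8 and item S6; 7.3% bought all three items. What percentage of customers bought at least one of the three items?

By inclusion–exclusion:
P(union) = 40.0 + 45.2 + 44.0 − 15.0 − 14.5 − 15.0 + 7.3 = 92.0%

92.0%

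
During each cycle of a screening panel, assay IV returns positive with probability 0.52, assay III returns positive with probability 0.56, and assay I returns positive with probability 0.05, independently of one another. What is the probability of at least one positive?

0.79936

P(none) = (1 − 0.52) × (1 − 0.56) × (1 − 0.05) = 0.48 × 0.44 × 0.95 = 0.20064
P(at least one) = 1 − 0.20064 = 0.79936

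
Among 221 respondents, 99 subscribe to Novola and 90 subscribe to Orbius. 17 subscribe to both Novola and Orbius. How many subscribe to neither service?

N(≥1) = 99 + 90 − 17 = 172
None: 221 − 172 = 49

49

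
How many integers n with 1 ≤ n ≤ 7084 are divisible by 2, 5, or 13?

4468

⌊7084/2⌋ + ⌊7084/5⌋ + ⌊7084/13⌋ − ⌊7084/10⌋ − ⌊7084/26⌋ − ⌊7084/65⌋ + ⌊7084/130⌋ = 3542 + 1416 + 544 − 708 − 272 − 108 + 54 = 4468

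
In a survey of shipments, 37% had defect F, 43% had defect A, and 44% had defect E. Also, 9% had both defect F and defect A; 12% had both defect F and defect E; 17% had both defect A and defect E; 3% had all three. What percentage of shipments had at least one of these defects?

By inclusion–exclusion:
P(≥1) = 37 + 43 + 44 − 9 − 12 − 17 + 3 = 89%

89%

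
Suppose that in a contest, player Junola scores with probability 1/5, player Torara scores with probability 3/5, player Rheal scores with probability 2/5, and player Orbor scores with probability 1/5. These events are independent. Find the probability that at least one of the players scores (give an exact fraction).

P(none) = (1 − 1/5) × (1 − 3/5) × (1 − 2/5) × (1 − 1/5) = 4/5 × 2/5 × 3/5 × 4/5 = 96/625
P(at least one) = 1 − 96/625 = 529/625

529/625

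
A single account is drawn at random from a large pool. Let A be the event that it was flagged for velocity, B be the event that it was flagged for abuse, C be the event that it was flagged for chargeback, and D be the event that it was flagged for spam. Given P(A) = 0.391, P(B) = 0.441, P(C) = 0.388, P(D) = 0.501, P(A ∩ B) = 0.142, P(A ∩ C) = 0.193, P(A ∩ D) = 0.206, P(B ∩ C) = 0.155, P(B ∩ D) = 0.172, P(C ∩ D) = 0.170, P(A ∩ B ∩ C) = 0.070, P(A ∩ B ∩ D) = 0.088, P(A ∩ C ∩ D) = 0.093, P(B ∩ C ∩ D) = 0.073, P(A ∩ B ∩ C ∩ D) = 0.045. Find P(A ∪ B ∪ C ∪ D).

0.962

P(A ∪ B ∪ C ∪ D) = 0.391 + 0.441 + 0.388 + 0.501 − 0.142 − 0.193 − 0.206 − 0.155 − 0.172 − 0.170 + 0.070 + 0.088 + 0.093 + 0.073 − 0.045 = 0.962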